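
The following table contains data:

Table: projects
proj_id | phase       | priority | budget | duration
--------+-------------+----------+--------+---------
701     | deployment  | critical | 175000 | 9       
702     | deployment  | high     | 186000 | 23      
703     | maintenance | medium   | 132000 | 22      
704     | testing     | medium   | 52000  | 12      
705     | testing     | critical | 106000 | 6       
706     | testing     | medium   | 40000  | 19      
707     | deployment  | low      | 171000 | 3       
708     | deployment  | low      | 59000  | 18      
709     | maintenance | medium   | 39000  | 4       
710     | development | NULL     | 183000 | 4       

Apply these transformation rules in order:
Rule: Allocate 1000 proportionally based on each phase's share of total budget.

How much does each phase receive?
deployment: 517.06, development: 160.1, maintenance: 149.61, testing: 173.23

Step 1: Calculate total budget = 1143000
Step 2: Calculate each phase's proportion:
  deployment: 591000/1143000 = 51.71% → 517.06
  development: 183000/1143000 = 16.01% → 160.1
  maintenance: 171000/1143000 = 14.96% → 149.61
  testing: 198000/1143000 = 17.32% → 173.23
Step 3: Verify: sum of allocations ≈ 1000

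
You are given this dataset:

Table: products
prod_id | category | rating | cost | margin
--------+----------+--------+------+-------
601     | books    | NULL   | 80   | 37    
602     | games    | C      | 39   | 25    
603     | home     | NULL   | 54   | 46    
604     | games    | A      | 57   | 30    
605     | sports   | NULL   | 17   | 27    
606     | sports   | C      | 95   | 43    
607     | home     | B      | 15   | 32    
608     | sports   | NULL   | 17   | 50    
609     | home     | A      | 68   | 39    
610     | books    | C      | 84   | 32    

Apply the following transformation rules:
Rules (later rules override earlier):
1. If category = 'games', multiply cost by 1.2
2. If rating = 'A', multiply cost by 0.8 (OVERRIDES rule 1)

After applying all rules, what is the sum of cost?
508.8

Step 1: Rule 2 takes priority for records with rating = 'A'
  - 2 records: 125 × 0.8 = 100.0
Step 2: Rule 1 applies to remaining records with category = 'games'
  - 1 records: 39 × 1.2 = 46.8
Step 3: Other records unchanged: 362
Step 4: Final sum = 100.0 + 46.8 + 362 = 508.8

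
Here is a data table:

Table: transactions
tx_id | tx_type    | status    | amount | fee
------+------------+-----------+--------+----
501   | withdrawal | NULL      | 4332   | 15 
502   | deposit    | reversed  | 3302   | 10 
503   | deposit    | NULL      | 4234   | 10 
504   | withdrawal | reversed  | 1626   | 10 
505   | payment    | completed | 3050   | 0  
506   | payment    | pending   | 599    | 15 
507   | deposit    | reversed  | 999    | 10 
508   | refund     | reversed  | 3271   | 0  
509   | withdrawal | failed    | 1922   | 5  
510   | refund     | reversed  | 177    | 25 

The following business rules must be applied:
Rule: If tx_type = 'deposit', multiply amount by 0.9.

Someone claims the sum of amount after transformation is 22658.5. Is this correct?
Yes, the result is correct.

Step 1: Calculate the correct sum after transformation
Step 2: Apply multiplier 0.9 to records where tx_type = 'deposit'
Step 3: Correct result = 22658.5
Step 4: Claimed result = 22658.5
Step 5: 22658.5 = 22658.5 ✓
Conclusion: The claimed result is correct.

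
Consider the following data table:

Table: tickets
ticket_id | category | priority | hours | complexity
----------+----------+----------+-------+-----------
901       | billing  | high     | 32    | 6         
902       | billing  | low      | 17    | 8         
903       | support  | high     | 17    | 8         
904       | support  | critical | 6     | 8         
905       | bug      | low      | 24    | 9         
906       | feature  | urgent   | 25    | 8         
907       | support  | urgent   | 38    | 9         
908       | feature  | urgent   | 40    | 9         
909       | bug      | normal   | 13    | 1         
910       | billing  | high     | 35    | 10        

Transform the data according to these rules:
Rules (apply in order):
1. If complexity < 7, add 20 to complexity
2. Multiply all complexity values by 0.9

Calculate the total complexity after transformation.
104.4

Step 1: Apply Rule 1 - Add 20 to records with complexity < 7
  - 2 records affected: 7 + (2 × 20) = 47
  - Unaffected records: 69
  - Sum after Rule 1: 116
Step 2: Apply Rule 2 - Multiply all by 0.9
  - 116 × 0.9 = 104.4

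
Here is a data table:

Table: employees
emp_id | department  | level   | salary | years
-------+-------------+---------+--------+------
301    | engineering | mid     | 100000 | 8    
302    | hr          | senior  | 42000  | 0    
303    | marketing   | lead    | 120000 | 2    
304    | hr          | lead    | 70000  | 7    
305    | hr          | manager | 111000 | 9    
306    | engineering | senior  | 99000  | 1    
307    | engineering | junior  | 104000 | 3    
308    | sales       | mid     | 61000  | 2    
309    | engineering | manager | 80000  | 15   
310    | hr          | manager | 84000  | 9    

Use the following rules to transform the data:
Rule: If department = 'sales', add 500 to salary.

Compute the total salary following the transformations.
871500

Step 1: Count records where department = 'sales': 1
Step 2: Total bonus added: 1 × 500 = 500
Step 3: Original sum of salary: 871000
Step 4: Final sum = 871000 + 500 = 871500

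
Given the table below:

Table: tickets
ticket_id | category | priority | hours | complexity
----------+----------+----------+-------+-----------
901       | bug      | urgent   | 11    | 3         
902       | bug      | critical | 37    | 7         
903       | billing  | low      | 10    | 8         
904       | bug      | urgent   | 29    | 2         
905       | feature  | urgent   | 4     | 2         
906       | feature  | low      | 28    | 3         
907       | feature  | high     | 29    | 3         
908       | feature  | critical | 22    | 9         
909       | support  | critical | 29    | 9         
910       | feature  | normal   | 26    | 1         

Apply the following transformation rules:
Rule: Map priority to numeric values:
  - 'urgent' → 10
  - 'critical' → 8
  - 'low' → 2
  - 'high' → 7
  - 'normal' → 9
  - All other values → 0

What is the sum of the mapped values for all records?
74

Step 1: Apply mapping to each record
Step 2: Count by status:
  'urgent': 3 records × 10 = 30
  'critical': 3 records × 8 = 24
  'low': 2 records × 2 = 4
  'high': 1 records × 7 = 7
  'normal': 1 records × 9 = 9
Step 3: Sum all mapped values = 74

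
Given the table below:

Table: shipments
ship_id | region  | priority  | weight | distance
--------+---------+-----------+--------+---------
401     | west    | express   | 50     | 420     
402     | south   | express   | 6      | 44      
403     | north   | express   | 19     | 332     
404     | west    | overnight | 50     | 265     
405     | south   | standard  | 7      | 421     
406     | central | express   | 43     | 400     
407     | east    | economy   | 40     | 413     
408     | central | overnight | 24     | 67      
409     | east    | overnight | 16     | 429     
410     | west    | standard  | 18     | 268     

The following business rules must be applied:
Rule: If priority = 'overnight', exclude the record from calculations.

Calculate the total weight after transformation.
183

Step 1: Identify records where priority = 'overnight'
Step 2: The excluded records sum to 90
Step 3: Original total weight = 273
Step 4: Remaining total = 273 - 90 = 183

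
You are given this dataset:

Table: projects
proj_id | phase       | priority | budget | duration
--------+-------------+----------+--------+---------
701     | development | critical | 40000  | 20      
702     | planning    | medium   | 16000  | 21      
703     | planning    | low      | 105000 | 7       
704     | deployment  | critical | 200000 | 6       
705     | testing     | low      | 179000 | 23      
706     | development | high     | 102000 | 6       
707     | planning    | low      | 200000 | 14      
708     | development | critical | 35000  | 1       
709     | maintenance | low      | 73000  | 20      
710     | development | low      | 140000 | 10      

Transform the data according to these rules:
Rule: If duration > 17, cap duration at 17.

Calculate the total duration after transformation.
112

Step 1: 4 records have duration > 17
Step 2: These records originally summed to 84
Step 3: After capping: 4 × 17 = 68
Step 4: Unaffected records sum: 44
Step 5: Final sum = 68 + 44 = 112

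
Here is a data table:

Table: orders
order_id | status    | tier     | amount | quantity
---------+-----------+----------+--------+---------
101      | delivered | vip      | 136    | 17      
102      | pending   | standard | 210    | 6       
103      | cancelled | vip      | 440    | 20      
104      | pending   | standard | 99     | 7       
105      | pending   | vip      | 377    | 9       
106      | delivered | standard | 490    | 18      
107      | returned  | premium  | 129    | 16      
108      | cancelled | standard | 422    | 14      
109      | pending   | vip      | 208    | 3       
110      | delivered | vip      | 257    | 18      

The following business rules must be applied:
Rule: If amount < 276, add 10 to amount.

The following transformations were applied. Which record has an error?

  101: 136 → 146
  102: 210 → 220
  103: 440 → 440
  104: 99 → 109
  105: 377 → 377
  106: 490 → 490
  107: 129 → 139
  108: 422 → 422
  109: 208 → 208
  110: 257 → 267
Record 109 has an error. The correct transformed value should be 218, not 208.

Step 1: Check each record against the rule
Step 2: Record 109 has amount = 208
Step 3: Since 208 < 276, the bonus should have been applied
Step 4: Correct value = 218, but claimed value = 208
Conclusion: Record 109 has the error.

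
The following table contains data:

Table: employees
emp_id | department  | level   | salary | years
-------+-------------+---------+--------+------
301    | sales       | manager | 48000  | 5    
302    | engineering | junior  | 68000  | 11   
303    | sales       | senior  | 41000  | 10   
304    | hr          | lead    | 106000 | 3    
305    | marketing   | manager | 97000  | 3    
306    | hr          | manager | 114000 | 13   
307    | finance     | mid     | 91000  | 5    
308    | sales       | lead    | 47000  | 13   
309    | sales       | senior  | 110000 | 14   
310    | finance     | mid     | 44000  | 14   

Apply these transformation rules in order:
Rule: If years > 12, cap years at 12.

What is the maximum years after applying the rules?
12

Step 1: Original maximum years = 14
Step 2: Apply cap at 12
Step 3: 4 records had years > 12 and were capped
Step 4: Maximum after transformation = 12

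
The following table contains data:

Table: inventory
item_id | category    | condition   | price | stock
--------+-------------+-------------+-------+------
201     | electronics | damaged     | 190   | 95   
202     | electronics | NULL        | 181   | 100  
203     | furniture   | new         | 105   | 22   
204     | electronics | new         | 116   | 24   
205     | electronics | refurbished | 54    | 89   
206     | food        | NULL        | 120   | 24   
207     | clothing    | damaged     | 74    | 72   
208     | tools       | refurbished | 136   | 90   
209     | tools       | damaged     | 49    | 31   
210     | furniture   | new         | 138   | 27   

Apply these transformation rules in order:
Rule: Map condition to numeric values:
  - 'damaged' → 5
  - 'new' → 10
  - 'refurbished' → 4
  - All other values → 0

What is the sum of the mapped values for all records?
53

Step 1: Apply mapping to each record
Step 2: Count by status:
  'damaged': 3 records × 5 = 15
  'new': 3 records × 10 = 30
  'refurbished': 2 records × 4 = 8
Step 3: Sum all mapped values = 53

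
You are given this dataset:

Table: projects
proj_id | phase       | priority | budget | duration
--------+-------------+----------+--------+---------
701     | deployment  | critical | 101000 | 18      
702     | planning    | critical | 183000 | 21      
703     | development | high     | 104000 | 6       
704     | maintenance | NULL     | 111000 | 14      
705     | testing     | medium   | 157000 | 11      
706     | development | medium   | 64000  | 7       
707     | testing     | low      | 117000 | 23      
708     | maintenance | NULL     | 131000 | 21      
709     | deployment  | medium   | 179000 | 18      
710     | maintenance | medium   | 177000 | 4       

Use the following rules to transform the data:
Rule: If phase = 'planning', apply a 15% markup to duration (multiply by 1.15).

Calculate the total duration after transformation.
146.15

Step 1: Records with phase = 'planning' have total duration = 21
Step 2: Apply multiplier: 21 × 1.15 = 24.15
Step 3: Other records total: 122
Step 4: Final sum = 24.15 + 122 = 146.15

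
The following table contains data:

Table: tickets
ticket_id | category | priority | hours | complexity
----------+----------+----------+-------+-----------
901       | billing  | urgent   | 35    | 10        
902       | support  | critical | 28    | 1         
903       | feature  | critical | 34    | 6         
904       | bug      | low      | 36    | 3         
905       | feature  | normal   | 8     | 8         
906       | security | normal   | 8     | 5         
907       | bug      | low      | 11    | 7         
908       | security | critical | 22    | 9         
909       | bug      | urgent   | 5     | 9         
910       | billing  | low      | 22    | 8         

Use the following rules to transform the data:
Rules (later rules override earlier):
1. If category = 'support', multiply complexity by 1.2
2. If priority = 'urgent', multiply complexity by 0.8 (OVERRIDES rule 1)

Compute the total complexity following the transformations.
62.4

Step 1: Rule 2 takes priority for records with priority = 'urgent'
  - 2 records: 19 × 0.8 = 15.2
Step 2: Rule 1 applies to remaining records with category = 'support'
  - 1 records: 1 × 1.2 = 1.2
Step 3: Other records unchanged: 46
Step 4: Final sum = 15.2 + 1.2 + 46 = 62.4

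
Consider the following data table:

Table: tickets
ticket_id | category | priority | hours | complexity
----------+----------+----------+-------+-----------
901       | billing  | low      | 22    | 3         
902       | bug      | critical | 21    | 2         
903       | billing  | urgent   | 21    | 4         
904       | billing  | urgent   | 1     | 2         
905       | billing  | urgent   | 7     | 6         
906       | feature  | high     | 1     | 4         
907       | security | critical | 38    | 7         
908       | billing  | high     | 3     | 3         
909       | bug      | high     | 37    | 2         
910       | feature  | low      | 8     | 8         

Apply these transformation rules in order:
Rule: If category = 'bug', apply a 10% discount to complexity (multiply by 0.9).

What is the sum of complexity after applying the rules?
40.6

Step 1: Records with category = 'bug' have total complexity = 4
Step 2: Apply multiplier: 4 × 0.9 = 3.6
Step 3: Other records total: 37
Step 4: Final sum = 3.6 + 37 = 40.6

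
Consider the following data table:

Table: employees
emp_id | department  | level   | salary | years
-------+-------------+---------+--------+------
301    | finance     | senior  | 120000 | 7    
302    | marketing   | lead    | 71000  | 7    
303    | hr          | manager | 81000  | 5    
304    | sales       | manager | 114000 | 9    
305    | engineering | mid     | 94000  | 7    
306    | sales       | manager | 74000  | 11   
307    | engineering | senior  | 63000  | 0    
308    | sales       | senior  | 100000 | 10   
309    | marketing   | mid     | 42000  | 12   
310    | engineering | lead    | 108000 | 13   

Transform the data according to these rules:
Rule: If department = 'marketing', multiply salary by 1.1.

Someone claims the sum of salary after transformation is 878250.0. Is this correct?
No, the correct result is 878300.0.

Step 1: Calculate the correct sum after transformation
Step 2: Apply multiplier 1.1 to records where department = 'marketing'
Step 3: Correct result = 878300.0
Step 4: Claimed result = 878250.0
Step 5: 878300.0 ≠ 878250.0
Conclusion: The claimed result is incorrect. The correct answer is 878300.0.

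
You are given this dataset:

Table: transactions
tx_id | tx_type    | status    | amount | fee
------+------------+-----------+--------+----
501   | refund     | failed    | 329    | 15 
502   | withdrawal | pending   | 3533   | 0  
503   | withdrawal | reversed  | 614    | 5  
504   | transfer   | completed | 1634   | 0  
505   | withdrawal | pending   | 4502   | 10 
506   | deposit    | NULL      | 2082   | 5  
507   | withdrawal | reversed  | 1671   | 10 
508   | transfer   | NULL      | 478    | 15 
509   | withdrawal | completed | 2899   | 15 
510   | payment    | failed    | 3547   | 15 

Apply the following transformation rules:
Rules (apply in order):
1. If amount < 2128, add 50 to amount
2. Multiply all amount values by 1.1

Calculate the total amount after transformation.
23747.9

Step 1: Apply Rule 1 - Add 50 to records with amount < 2128
  - 6 records affected: 6808 + (6 × 50) = 7108
  - Unaffected records: 14481
  - Sum after Rule 1: 21589
Step 2: Apply Rule 2 - Multiply all by 1.1
  - 21589 × 1.1 = 23747.9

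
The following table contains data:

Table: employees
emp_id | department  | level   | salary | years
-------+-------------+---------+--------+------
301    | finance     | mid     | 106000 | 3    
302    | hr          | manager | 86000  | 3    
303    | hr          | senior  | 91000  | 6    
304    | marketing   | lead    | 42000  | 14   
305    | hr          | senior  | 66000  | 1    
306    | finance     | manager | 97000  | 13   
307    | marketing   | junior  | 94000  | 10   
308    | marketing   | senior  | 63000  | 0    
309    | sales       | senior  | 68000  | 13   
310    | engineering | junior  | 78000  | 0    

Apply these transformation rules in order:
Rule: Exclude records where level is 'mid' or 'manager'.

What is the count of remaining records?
7

Step 1: Count records to exclude
  - 1 (mid) + 2 (manager) = 3 records
Step 2: Total records: 10
Step 3: Remaining = 10 - 3 = 7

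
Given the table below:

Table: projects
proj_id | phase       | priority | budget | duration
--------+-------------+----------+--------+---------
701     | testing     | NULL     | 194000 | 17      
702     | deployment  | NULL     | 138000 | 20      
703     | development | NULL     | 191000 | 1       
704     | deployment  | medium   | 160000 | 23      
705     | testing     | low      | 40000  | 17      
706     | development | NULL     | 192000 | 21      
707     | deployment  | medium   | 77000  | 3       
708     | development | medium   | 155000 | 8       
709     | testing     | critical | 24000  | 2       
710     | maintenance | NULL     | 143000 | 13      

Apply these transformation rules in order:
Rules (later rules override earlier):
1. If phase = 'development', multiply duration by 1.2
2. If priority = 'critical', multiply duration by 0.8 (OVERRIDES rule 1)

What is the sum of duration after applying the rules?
130.6

Step 1: Rule 2 takes priority for records with priority = 'critical'
  - 1 records: 2 × 0.8 = 1.6
Step 2: Rule 1 applies to remaining records with phase = 'development'
  - 3 records: 30 × 1.2 = 36.0
Step 3: Other records unchanged: 93
Step 4: Final sum = 1.6 + 36.0 + 93 = 130.6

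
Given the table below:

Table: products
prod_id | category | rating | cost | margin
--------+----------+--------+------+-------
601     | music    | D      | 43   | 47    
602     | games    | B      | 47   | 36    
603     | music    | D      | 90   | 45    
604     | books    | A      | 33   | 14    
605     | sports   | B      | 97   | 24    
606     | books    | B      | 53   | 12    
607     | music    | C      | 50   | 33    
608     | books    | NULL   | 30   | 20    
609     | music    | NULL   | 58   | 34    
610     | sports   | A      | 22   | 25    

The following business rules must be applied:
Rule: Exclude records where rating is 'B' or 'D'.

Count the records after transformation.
5

Step 1: Count records to exclude
  - 3 (B) + 2 (D) = 5 records
Step 2: Total records: 10
Step 3: Remaining = 10 - 5 = 5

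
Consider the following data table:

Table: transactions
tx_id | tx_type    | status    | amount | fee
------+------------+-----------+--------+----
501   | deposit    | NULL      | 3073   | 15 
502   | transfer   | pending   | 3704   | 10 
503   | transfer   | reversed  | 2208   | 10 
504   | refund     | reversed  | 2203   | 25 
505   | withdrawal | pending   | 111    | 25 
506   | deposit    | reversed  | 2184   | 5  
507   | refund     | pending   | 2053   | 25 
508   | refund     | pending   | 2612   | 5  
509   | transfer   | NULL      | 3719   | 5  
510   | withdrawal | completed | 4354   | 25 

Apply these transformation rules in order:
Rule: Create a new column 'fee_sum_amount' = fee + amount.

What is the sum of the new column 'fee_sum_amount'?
26371

Step 1: For each record, compute fee + amount
Example calculations:
  15 + 3073 = 3088
  10 + 3704 = 3714
  10 + 2208 = 2218
  ...
Step 2: Sum all derived values
Step 3: Total = 26371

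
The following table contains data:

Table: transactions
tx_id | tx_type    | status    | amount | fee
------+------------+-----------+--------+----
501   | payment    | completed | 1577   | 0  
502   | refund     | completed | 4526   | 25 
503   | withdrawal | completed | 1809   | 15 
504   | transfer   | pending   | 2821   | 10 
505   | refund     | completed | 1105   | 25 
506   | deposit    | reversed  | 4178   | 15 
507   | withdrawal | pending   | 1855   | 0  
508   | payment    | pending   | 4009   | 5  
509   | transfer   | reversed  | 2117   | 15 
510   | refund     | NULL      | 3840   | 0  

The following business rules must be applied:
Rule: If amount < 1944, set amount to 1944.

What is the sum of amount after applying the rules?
29267

Step 1: 4 records have amount < 1944
Step 2: These records originally summed to 6346
Step 3: After setting to minimum: 4 × 1944 = 7776
Step 4: Unaffected records sum: 21491
Step 5: Final sum = 7776 + 21491 = 29267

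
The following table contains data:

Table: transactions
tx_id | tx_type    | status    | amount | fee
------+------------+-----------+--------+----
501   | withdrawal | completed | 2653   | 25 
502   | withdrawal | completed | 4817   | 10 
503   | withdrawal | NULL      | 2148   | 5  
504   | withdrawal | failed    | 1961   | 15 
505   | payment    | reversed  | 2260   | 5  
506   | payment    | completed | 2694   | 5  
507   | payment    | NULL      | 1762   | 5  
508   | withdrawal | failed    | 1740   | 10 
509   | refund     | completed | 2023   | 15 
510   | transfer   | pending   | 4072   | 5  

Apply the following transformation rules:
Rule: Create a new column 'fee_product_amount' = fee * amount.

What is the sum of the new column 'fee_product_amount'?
256335

Step 1: For each record, compute fee * amount
Example calculations:
  25 * 2653 = 66325
  10 * 4817 = 48170
  5 * 2148 = 10740
  ...
Step 2: Sum all derived values
Step 3: Total = 256335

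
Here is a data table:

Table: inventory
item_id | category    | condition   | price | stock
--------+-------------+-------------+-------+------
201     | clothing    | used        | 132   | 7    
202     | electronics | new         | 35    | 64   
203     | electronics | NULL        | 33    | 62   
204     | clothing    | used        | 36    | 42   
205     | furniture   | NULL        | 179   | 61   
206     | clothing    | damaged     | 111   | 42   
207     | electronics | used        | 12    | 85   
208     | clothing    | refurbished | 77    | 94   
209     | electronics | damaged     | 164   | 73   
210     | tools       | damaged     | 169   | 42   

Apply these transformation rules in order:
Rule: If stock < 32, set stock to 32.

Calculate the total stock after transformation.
597

Step 1: 1 records have stock < 32
Step 2: These records originally summed to 7
Step 3: After setting to minimum: 1 × 32 = 32
Step 4: Unaffected records sum: 565
Step 5: Final sum = 32 + 565 = 597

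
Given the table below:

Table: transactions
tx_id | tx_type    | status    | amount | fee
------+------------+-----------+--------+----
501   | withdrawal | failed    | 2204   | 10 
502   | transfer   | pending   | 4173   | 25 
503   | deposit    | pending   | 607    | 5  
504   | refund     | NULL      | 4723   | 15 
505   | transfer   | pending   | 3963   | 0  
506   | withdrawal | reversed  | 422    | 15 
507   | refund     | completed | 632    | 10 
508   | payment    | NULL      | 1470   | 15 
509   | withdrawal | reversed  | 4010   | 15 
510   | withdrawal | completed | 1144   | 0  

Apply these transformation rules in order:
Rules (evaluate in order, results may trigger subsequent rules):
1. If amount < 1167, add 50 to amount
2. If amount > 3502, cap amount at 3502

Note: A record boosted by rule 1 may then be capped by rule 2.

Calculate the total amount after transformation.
20687

Step 1: Apply rule 1 to records with amount < 1167
  - 4 records get bonus of 50
  - Of these, 0 records then exceed 3502 and get capped
Step 2: Apply rule 2 to records with amount > 3502
  - 4 records (original) are capped
Step 3: Calculate final sum = 20687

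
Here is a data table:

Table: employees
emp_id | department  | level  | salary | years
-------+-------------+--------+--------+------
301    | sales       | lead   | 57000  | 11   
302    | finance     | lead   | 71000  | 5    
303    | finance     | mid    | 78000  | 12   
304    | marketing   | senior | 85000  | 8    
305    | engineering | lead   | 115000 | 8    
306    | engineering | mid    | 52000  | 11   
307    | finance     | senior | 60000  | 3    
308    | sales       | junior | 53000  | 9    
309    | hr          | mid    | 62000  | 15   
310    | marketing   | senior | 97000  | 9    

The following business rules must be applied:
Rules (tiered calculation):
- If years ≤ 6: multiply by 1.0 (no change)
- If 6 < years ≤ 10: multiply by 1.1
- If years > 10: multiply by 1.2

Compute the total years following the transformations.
104.2

Step 1: Tier 1 (years ≤ 6): 2 records, sum = 8 × 1.0 = 8.0
Step 2: Tier 2 (6 < years ≤ 10): 4 records, sum = 34 × 1.1 = 37.4
Step 3: Tier 3 (years > 10): 4 records, sum = 49 × 1.2 = 58.8
Step 4: Final sum = 8.0 + 37.4 + 58.8 = 104.2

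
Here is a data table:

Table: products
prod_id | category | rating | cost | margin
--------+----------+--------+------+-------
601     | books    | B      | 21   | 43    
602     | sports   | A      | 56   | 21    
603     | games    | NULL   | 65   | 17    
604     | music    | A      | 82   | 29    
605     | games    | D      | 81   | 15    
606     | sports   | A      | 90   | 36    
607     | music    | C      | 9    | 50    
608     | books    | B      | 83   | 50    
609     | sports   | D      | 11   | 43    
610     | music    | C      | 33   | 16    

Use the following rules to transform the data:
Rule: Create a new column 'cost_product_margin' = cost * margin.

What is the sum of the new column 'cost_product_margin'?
15618

Step 1: For each record, compute cost * margin
Example calculations:
  21 * 43 = 903
  56 * 21 = 1176
  65 * 17 = 1105
  ...
Step 2: Sum all derived values
Step 3: Total = 15618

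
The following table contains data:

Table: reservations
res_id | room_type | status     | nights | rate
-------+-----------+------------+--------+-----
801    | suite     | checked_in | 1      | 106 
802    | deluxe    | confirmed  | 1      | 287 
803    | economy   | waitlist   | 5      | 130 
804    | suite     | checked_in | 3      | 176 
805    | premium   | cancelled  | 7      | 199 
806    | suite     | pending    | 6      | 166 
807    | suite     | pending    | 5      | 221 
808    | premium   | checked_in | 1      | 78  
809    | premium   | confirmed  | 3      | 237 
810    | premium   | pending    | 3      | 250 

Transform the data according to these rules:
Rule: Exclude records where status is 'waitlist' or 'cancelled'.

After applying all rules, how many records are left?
8

Step 1: Count records to exclude
  - 1 (waitlist) + 1 (cancelled) = 2 records
Step 2: Total records: 10
Step 3: Remaining = 10 - 2 = 8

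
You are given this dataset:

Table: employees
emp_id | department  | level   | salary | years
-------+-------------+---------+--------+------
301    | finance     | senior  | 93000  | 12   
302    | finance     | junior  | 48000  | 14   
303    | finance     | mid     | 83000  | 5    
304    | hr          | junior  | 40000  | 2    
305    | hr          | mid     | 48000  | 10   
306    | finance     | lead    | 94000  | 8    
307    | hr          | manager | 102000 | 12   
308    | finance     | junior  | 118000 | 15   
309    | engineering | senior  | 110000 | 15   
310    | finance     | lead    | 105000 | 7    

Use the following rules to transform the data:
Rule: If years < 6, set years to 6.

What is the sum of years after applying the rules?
105

Step 1: 2 records have years < 6
Step 2: These records originally summed to 7
Step 3: After setting to minimum: 2 × 6 = 12
Step 4: Unaffected records sum: 93
Step 5: Final sum = 12 + 93 = 105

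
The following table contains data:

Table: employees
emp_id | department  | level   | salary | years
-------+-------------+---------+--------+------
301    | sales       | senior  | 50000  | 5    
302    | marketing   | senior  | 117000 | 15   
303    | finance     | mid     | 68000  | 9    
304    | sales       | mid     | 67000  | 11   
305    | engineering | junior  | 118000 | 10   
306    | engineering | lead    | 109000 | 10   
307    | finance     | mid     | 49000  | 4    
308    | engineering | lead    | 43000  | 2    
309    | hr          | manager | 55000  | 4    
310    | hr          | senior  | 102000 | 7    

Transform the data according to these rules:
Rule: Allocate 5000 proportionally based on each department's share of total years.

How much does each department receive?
engineering: 1428.57, finance: 844.16, hr: 714.29, marketing: 974.03, sales: 1038.96

Step 1: Calculate total years = 77
Step 2: Calculate each department's proportion:
  engineering: 22/77 = 28.57% → 1428.57
  finance: 13/77 = 16.88% → 844.16
  hr: 11/77 = 14.29% → 714.29
  marketing: 15/77 = 19.48% → 974.03
  sales: 16/77 = 20.78% → 1038.96
Step 3: Verify: sum of allocations ≈ 5000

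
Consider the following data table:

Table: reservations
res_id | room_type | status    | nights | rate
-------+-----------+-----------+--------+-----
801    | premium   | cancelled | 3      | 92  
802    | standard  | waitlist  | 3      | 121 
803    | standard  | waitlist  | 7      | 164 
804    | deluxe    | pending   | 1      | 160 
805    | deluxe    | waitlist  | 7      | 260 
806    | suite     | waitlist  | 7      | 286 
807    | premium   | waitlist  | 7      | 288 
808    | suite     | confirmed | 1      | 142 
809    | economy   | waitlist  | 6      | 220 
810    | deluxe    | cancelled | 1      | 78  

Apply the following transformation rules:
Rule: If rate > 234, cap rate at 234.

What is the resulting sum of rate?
1679

Step 1: 3 records have rate > 234
Step 2: These records originally summed to 834
Step 3: After capping: 3 × 234 = 702
Step 4: Unaffected records sum: 977
Step 5: Final sum = 702 + 977 = 1679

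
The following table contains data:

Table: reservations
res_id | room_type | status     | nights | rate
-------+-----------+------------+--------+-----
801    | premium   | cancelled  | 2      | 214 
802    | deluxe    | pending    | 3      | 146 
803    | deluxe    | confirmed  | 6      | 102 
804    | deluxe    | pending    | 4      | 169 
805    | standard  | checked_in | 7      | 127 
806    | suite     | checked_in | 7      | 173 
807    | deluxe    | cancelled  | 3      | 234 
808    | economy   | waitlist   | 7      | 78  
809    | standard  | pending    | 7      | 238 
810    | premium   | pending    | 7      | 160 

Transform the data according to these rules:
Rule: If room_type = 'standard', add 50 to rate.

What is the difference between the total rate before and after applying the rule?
100

Step 1: Original sum of rate = 1641
Step 2: 2 records have room_type = 'standard'
Step 3: Each affected record changes by 50
Step 4: Total change = 2 × 50 = 100
Step 5: New sum = 1641 + 100 = 1741
Step 6: Difference = |1741 - 1641| = 100
        (Sum increased by 100)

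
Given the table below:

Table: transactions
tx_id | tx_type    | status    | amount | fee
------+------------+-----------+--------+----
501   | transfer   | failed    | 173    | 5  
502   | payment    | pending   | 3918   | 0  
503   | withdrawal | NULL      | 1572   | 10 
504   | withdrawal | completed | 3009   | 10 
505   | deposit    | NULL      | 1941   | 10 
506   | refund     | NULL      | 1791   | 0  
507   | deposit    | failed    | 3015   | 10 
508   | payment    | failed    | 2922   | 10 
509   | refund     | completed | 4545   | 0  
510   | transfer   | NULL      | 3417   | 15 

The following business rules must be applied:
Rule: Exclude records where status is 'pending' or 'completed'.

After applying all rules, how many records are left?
7

Step 1: Count records to exclude
  - 1 (pending) + 2 (completed) = 3 records
Step 2: Total records: 10
Step 3: Remaining = 10 - 3 = 7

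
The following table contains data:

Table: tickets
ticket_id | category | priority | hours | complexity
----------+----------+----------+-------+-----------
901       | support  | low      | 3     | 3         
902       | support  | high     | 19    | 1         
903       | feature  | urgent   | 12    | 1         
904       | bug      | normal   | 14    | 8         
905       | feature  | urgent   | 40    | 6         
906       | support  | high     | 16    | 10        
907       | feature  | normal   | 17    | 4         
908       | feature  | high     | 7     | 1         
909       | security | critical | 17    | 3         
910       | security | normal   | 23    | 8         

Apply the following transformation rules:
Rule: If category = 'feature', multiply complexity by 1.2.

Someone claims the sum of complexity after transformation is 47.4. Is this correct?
Yes, the result is correct.

Step 1: Calculate the correct sum after transformation
Step 2: Apply multiplier 1.2 to records where category = 'feature'
Step 3: Correct result = 47.4
Step 4: Claimed result = 47.4
Step 5: 47.4 = 47.4 ✓
Conclusion: The claimed result is correct.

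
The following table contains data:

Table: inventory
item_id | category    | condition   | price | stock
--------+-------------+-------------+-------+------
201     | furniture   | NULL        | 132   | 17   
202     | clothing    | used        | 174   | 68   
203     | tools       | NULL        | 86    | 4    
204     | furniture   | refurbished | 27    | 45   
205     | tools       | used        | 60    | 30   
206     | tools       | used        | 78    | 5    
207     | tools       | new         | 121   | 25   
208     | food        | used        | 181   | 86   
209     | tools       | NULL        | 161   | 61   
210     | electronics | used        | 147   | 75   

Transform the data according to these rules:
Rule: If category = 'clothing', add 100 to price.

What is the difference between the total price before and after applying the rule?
100

Step 1: Original sum of price = 1167
Step 2: 1 records have category = 'clothing'
Step 3: Each affected record changes by 100
Step 4: Total change = 1 × 100 = 100
Step 5: New sum = 1167 + 100 = 1267
Step 6: Difference = |1267 - 1167| = 100
        (Sum increased by 100)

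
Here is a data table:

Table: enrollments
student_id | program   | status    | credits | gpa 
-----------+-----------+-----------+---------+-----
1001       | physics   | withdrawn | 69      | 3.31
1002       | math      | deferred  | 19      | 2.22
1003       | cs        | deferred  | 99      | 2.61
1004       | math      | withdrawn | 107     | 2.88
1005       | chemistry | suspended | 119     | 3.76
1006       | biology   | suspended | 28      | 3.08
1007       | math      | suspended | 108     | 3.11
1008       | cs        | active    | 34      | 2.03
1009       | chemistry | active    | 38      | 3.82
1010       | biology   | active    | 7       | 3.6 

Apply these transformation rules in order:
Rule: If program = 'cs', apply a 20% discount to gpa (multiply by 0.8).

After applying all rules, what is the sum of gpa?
29.49

Step 1: Records with program = 'cs' have total gpa = 4.64
Step 2: Apply multiplier: 4.64 × 0.8 = 3.71
Step 3: Other records total: 25.78
Step 4: Final sum = 3.71 + 25.78 = 29.49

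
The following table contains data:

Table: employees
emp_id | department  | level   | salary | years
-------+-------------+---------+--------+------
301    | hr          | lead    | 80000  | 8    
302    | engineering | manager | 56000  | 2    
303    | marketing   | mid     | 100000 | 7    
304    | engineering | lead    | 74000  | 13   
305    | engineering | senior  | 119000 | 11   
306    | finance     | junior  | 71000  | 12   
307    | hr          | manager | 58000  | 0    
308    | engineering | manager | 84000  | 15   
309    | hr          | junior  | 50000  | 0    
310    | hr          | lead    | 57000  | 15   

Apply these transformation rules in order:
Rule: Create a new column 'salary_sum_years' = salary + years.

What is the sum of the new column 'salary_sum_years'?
749083

Step 1: For each record, compute salary + years
Example calculations:
  80000 + 8 = 80008
  56000 + 2 = 56002
  100000 + 7 = 100007
  ...
Step 2: Sum all derived values
Step 3: Total = 749083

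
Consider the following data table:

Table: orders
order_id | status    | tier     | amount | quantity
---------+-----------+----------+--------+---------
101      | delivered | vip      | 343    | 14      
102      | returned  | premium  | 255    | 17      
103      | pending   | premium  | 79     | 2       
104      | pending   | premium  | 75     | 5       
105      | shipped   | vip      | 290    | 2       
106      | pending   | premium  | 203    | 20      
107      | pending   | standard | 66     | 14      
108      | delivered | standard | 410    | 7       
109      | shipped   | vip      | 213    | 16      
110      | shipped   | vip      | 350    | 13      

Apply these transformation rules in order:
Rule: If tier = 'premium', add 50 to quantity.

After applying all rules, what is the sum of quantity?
310

Step 1: Count records where tier = 'premium': 4
Step 2: Total bonus added: 4 × 50 = 200
Step 3: Original sum of quantity: 110
Step 4: Final sum = 110 + 200 = 310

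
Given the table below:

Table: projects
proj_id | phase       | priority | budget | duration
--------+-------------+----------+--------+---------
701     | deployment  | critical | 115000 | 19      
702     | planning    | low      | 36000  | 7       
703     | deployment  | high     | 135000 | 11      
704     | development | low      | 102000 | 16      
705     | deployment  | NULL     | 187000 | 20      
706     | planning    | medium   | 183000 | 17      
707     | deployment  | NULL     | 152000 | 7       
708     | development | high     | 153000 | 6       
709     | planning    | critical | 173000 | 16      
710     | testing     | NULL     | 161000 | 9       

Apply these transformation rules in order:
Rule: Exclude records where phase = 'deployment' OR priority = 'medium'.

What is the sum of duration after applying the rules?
54

Step 1: Find records where phase = 'deployment' OR priority = 'medium'
Step 2: 5 records match, summing to 74
Step 3: Original sum: 128
Step 4: Remaining sum = 128 - 74 = 54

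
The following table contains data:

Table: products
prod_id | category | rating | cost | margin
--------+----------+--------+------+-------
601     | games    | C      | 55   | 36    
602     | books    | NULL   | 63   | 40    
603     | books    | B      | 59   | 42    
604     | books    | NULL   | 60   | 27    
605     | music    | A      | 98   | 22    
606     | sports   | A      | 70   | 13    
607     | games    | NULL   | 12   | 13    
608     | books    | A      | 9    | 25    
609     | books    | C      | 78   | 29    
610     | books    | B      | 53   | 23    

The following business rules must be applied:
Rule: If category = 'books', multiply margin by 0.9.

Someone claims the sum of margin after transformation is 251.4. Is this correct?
Yes, the result is correct.

Step 1: Calculate the correct sum after transformation
Step 2: Apply multiplier 0.9 to records where category = 'books'
Step 3: Correct result = 251.4
Step 4: Claimed result = 251.4
Step 5: 251.4 = 251.4 ✓
Conclusion: The claimed result is correct.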